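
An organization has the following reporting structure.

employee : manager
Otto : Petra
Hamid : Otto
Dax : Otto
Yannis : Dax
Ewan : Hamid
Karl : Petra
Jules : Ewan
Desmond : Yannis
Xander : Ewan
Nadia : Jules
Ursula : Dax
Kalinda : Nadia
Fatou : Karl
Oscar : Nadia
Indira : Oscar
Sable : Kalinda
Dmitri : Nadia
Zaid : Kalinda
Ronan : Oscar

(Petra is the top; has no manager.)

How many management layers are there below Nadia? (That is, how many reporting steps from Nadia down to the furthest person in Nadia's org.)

2

The longest chain under Nadia runs Nadia → Oscar → Ronan, which is 2 levels below Nadia.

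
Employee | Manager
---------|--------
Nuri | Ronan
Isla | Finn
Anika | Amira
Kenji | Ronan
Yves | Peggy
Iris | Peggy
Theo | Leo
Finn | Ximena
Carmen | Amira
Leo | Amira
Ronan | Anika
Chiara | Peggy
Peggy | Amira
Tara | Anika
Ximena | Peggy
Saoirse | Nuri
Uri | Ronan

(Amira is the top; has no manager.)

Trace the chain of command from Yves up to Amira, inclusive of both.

Yves reports to Peggy. Peggy reports to Amira. Amira is at the top.

Yves -> Peggy -> Amira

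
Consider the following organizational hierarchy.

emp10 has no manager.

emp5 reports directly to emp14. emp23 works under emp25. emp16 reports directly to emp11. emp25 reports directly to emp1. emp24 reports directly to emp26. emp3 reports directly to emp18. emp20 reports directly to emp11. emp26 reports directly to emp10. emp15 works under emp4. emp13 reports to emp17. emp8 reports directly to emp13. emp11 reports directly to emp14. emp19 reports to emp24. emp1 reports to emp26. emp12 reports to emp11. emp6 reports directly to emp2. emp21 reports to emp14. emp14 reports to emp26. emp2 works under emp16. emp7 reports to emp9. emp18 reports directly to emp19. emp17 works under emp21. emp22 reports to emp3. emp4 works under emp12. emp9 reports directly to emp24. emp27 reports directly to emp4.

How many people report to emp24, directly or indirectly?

emp24 directly manages emp9, emp19. Under emp9: emp7 (1). Under emp19: emp18, emp3, emp22 (3). So emp24's organization is 2 direct reports plus everyone under them: 2 + 4 = 6.

6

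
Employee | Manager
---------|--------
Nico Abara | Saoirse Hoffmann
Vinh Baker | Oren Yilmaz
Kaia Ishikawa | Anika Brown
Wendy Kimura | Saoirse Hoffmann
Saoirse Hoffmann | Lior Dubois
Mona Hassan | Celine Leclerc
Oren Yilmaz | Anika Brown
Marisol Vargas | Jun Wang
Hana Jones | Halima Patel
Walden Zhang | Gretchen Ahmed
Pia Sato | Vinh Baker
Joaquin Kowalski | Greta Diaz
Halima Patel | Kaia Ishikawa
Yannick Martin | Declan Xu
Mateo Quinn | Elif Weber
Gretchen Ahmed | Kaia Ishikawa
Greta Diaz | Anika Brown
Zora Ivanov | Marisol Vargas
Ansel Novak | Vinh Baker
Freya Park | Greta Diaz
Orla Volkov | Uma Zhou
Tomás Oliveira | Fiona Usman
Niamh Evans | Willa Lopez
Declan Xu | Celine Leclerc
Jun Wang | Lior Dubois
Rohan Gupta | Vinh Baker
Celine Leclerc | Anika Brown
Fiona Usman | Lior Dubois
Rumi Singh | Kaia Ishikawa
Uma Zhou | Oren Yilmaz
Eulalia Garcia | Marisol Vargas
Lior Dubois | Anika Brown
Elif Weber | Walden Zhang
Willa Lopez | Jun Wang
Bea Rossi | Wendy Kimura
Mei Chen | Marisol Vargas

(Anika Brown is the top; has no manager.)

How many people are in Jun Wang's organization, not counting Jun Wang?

6

Jun Wang directly manages Willa Lopez, Marisol Vargas. Under Willa Lopez: Niamh Evans (1). Under Marisol Vargas: Eulalia Garcia, Mei Chen, Zora Ivanov (3). So Jun Wang's organization is 2 direct reports plus everyone under them: 2 + 4 = 6.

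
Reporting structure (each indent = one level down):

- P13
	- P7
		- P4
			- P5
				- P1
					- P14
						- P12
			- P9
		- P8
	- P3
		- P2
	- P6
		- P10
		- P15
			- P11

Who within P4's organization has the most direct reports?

P4

Direct-report counts within P4's organization: P4 has 2; P5 has 1; P1 has 1; P14 has 1. The largest is 2, held by P4.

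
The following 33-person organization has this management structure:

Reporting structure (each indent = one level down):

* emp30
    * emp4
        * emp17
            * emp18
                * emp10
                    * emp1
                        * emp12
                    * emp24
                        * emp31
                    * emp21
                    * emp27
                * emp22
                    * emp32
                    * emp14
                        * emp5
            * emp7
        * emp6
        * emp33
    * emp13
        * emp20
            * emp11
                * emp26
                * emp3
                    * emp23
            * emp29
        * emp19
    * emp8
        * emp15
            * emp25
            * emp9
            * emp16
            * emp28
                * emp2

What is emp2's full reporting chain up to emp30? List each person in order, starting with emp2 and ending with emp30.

emp2 reports to emp28. emp28 reports to emp15. emp15 reports to emp8. emp8 reports to emp30. emp30 is at the top.

emp2 -> emp28 -> emp15 -> emp8 -> emp30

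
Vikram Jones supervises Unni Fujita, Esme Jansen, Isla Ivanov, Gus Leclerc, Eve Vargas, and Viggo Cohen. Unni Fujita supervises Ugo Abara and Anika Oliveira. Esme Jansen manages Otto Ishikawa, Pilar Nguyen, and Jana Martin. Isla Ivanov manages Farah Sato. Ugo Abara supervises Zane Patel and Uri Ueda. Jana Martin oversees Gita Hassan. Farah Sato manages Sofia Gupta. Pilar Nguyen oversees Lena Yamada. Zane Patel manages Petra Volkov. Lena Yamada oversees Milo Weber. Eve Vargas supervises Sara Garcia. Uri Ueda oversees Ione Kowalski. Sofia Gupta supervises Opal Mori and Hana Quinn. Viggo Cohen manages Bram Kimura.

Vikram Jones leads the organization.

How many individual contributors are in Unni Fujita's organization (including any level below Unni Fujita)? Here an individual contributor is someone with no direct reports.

The people in Unni Fujita's organization with no one reporting to them are Anika Oliveira, Ione Kowalski, Petra Volkov. That is 3.

3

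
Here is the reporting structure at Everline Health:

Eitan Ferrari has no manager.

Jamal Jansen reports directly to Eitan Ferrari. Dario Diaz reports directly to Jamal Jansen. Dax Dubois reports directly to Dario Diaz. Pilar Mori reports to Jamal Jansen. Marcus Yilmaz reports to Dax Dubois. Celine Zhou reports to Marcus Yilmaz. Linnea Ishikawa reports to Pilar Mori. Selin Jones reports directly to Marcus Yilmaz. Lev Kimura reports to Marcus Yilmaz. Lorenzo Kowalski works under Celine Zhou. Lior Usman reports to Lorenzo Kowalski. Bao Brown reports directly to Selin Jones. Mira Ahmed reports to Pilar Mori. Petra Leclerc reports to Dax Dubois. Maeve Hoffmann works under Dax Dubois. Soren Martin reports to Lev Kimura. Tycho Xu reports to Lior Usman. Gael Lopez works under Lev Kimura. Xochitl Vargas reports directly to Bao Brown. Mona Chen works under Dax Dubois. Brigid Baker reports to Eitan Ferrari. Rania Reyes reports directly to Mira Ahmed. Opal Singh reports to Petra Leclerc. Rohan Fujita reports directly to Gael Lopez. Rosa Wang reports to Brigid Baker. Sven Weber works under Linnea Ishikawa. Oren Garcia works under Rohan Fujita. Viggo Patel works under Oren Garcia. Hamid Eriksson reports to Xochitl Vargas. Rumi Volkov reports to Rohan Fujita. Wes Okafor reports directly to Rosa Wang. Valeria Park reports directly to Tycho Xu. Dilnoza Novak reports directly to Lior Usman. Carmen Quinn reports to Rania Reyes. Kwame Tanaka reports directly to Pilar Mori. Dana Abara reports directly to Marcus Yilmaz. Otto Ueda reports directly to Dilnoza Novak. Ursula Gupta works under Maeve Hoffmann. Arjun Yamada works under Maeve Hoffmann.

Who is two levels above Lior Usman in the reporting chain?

Lior Usman reports to Lorenzo Kowalski, and Lorenzo Kowalski reports to Celine Zhou. So Lior Usman's skip-level manager is Celine Zhou.

Celine Zhou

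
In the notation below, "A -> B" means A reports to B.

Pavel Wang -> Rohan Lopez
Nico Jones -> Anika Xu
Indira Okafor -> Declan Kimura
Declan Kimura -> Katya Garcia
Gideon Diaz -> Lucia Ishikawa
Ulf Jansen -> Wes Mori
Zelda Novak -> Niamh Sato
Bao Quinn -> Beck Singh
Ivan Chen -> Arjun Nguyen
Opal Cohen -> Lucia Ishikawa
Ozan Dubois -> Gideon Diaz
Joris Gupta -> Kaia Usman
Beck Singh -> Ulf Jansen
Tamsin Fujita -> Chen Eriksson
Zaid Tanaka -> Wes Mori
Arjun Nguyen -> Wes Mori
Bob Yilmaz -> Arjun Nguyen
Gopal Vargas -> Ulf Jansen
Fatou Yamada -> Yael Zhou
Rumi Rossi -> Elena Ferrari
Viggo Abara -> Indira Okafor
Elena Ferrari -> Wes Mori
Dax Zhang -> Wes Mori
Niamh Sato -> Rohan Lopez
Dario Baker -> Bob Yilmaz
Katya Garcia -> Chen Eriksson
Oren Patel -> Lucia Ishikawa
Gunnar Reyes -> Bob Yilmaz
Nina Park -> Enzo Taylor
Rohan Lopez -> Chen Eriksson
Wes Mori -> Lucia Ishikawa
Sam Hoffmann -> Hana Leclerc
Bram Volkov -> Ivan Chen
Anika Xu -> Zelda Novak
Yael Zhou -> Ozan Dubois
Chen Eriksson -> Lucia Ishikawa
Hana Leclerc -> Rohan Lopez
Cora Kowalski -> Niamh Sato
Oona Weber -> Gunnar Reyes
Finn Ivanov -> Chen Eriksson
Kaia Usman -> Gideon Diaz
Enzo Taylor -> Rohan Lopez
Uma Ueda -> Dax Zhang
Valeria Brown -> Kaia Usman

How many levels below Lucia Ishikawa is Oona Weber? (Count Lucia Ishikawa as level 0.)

5

Chain from Oona Weber up to Lucia Ishikawa: Oona Weber → Gunnar Reyes → Bob Yilmaz → Arjun Nguyen → Wes Mori → Lucia Ishikawa. That is 5 steps up, so Oona Weber is 5 levels below Lucia Ishikawa.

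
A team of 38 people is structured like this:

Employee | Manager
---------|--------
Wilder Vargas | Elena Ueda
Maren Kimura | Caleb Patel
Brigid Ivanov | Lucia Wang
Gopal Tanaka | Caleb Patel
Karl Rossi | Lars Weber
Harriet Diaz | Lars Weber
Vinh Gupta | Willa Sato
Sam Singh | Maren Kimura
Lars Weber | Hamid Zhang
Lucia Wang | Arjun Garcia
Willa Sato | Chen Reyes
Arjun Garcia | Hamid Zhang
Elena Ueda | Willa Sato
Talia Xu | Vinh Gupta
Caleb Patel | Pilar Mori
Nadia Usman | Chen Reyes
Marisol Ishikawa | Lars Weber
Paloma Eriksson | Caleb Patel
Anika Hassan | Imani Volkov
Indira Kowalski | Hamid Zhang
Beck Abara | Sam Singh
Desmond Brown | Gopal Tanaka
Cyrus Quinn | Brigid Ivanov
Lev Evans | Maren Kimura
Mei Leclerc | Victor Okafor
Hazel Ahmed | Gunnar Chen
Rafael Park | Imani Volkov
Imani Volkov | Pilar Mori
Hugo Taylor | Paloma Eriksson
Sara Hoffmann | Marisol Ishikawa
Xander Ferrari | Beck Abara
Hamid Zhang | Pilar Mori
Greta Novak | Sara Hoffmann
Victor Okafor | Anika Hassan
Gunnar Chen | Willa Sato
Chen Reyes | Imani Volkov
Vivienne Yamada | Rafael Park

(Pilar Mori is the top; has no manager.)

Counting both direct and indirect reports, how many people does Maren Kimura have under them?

4

Maren Kimura directly manages Sam Singh, Lev Evans. Under Sam Singh: Beck Abara, Xander Ferrari (2). Lev Evans has no reports. So Maren Kimura's organization is 2 direct reports plus everyone under them: 3 + 1 = 4.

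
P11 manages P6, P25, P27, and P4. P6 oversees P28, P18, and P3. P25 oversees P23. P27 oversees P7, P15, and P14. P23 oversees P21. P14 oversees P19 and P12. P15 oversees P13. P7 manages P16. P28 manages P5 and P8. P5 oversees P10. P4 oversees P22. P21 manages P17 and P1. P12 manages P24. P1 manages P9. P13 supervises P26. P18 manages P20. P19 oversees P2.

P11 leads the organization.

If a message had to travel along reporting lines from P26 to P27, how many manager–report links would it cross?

P26 is in P27's organization: the chain from P26 up to P27 is P26 → P13 → P15 → P27, which is 3 links.

3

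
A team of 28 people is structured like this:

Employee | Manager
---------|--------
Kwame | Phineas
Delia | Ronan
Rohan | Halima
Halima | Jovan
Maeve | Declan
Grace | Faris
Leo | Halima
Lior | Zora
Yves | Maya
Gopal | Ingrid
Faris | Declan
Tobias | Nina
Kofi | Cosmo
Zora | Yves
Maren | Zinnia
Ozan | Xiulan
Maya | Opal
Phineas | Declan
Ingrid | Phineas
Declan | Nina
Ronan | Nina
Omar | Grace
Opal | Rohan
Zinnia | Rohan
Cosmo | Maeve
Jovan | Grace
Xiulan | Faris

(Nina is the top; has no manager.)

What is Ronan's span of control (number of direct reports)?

1

Ronan directly manages Delia. That is 1 direct report.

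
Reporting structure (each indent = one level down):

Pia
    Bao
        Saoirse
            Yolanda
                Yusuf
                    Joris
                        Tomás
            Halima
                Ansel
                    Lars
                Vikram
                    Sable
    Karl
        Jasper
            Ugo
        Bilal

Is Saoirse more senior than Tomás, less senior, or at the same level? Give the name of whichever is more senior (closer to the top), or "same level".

Saoirse

Saoirse is 2 levels below Pia; Tomás is 6. Saoirse is higher.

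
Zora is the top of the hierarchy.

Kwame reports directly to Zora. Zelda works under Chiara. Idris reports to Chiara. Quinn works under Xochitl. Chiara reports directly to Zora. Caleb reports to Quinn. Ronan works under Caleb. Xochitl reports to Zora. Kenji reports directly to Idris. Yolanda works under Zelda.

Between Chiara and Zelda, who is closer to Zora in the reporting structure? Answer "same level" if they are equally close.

Chiara is 1 level below Zora; Zelda is 2. Chiara is higher.

Chiara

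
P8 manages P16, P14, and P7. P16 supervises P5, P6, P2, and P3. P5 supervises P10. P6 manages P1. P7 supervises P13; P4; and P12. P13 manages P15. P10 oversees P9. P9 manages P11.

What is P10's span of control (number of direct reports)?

1

P10 directly manages P9. That is 1 direct report.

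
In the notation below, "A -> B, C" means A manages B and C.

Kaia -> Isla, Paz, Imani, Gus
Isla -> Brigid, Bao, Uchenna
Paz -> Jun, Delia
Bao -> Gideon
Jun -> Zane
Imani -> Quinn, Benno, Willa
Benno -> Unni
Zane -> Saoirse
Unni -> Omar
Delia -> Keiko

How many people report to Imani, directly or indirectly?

5

Imani directly manages Quinn, Benno, Willa. Quinn has no reports. Under Benno: Unni, Omar (2). Willa has no reports. So Imani's organization is 3 direct reports plus everyone under them: 1 + 3 + 1 = 5.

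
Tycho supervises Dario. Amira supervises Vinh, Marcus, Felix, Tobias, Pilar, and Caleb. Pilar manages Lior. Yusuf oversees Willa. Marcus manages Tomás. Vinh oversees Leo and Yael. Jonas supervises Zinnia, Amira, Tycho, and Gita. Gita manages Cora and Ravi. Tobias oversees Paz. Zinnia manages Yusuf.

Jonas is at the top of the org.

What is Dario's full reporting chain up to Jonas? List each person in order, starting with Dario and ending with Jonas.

Dario reports to Tycho. Tycho reports to Jonas. Jonas is at the top.

Dario -> Tycho -> Jonas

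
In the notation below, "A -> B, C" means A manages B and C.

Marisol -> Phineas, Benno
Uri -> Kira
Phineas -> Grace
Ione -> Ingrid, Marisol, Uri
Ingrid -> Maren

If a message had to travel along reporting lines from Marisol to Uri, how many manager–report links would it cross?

2

Marisol is 1 level below Ione, and Uri is 1 level below Ione (their lowest common manager). The shortest path runs up from Marisol to Ione and back down to Uri: 1 + 1 = 2 links.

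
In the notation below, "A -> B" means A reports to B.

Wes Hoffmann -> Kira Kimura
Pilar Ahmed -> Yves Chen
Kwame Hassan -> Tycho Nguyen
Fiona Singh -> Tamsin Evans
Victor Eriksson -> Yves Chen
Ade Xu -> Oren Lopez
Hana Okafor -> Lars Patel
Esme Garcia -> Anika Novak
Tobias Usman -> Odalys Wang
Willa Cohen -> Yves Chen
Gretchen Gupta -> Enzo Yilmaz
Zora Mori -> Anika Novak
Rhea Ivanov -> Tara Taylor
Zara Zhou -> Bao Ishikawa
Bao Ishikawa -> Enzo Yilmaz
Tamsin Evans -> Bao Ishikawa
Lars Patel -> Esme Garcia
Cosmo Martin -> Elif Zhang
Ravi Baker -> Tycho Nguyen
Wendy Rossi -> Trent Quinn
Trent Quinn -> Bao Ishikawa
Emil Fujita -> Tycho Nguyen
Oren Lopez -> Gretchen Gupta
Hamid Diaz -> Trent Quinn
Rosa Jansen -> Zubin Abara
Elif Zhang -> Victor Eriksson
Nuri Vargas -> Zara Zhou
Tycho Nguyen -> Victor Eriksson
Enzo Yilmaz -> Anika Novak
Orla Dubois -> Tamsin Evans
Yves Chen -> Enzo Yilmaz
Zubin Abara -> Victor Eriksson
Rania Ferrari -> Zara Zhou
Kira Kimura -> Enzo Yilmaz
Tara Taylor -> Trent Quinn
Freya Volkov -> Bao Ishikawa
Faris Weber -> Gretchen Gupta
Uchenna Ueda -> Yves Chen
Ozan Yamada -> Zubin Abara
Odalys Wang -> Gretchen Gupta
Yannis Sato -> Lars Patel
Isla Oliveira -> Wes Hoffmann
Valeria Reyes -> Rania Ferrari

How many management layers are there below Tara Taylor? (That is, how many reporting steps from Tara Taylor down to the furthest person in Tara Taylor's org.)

1

The longest chain under Tara Taylor runs Tara Taylor → Rhea Ivanov, which is 1 level below Tara Taylor.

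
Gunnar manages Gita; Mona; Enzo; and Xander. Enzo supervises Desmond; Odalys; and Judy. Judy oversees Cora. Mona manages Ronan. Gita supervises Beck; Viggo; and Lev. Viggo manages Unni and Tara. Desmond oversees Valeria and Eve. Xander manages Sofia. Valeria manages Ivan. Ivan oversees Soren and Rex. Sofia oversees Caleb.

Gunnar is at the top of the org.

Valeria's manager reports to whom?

Valeria reports to Desmond, and Desmond reports to Enzo. So Valeria's skip-level manager is Enzo.

Enzo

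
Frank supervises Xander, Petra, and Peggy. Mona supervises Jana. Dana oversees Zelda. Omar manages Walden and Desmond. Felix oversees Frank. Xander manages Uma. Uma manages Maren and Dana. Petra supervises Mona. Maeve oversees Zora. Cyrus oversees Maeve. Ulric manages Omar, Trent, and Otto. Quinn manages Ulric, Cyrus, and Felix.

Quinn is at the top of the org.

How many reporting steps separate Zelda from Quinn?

6

Chain from Zelda up to Quinn: Zelda → Dana → Uma → Xander → Frank → Felix → Quinn. That is 6 steps up, so Zelda is 6 levels below Quinn.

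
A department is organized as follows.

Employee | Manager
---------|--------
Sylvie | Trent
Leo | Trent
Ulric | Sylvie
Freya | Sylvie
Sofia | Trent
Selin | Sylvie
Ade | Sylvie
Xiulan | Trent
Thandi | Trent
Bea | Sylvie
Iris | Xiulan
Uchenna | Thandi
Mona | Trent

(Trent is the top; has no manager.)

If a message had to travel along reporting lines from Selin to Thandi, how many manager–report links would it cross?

3

Selin is 2 levels below Trent, and Thandi is 1 level below Trent (their lowest common manager). The shortest path runs up from Selin to Trent and back down to Thandi: 2 + 1 = 3 links.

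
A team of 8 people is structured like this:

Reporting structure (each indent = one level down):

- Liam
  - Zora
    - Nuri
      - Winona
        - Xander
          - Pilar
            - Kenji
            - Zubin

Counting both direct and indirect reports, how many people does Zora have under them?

Zora directly manages Nuri. Under Nuri: Winona, Xander, Pilar, Zubin, Kenji (5). That's 6 in total.

6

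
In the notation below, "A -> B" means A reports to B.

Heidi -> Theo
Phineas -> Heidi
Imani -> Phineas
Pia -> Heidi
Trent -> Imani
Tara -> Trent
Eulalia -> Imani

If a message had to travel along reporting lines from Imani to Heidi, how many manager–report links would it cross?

2

Imani is in Heidi's organization: the chain from Imani up to Heidi is Imani → Phineas → Heidi, which is 2 links.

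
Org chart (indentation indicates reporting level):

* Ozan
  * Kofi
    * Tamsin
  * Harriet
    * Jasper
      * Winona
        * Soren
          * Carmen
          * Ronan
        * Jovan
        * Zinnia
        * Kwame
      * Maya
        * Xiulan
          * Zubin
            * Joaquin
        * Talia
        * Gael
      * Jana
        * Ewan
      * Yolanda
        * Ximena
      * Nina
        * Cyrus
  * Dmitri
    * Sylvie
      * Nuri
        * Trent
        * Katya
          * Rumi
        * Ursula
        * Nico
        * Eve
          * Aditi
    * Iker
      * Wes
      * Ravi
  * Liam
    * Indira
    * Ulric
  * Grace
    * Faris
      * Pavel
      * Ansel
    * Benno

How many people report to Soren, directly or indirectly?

2

Soren directly manages Carmen, Ronan. Carmen has no reports. Ronan has no reports. So Soren's organization is 2 direct reports plus everyone under them: 1 + 1 = 2.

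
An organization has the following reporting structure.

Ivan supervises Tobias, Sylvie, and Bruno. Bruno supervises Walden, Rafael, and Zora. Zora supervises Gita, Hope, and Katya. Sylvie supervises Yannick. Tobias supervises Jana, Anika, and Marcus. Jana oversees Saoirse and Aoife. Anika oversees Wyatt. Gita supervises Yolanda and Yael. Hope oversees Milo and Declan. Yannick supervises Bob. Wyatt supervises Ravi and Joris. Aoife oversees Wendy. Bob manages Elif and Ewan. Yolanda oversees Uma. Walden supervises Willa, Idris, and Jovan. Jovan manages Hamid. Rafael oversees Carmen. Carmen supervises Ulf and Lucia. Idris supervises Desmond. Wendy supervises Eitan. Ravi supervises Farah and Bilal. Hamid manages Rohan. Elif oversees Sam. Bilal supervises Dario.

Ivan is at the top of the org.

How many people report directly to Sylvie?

1

Sylvie directly manages Yannick. That is 1 direct report.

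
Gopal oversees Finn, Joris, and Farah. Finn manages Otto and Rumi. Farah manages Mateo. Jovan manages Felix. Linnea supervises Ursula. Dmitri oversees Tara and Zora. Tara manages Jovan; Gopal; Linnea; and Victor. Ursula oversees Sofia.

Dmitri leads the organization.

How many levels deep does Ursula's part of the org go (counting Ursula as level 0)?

1

The longest chain under Ursula runs Ursula → Sofia, which is 1 level below Ursula.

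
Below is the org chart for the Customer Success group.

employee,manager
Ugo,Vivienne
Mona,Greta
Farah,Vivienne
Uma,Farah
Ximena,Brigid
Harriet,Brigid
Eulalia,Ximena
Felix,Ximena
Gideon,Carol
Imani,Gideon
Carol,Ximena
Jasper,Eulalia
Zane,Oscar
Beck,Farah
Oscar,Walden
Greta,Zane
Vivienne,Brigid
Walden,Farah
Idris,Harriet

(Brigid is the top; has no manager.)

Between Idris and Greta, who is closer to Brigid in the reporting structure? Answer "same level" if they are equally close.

Idris is 2 levels below Brigid; Greta is 6. Idris is higher.

Idris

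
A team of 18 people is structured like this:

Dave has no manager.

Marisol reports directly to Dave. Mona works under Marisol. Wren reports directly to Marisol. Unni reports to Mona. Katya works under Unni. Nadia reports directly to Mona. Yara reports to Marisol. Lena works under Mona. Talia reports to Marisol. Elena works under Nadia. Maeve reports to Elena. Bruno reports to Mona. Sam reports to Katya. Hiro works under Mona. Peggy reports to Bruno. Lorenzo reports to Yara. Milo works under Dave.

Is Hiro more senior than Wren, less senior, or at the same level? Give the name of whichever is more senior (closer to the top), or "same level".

Hiro is 3 levels below Dave; Wren is 2. Wren is higher.

Wren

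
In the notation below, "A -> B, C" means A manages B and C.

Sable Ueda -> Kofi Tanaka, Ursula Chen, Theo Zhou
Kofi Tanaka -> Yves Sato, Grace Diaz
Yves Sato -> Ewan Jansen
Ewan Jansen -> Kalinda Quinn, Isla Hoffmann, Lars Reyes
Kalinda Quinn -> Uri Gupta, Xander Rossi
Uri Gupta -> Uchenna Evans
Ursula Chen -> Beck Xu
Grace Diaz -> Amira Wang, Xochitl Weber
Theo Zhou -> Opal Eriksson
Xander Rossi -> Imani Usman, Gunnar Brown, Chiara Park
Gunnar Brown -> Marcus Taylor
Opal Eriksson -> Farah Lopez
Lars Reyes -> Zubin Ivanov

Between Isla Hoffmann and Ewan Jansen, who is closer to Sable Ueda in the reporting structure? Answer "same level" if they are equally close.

Ewan Jansen

Isla Hoffmann is 4 levels below Sable Ueda; Ewan Jansen is 3. Ewan Jansen is higher.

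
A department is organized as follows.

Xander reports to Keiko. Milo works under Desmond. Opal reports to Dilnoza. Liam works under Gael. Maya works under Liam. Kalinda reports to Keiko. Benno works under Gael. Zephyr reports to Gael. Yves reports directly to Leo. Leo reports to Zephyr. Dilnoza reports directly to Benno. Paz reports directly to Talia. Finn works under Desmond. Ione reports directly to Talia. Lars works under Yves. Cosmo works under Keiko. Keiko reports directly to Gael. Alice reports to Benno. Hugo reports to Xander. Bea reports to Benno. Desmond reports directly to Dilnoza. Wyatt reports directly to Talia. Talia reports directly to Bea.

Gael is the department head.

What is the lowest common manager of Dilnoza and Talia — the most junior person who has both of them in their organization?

Dilnoza's chain of managers is Benno, Gael. Talia's chain of managers is Bea, Benno, Gael. The first manager that appears in both chains is Benno.

Benno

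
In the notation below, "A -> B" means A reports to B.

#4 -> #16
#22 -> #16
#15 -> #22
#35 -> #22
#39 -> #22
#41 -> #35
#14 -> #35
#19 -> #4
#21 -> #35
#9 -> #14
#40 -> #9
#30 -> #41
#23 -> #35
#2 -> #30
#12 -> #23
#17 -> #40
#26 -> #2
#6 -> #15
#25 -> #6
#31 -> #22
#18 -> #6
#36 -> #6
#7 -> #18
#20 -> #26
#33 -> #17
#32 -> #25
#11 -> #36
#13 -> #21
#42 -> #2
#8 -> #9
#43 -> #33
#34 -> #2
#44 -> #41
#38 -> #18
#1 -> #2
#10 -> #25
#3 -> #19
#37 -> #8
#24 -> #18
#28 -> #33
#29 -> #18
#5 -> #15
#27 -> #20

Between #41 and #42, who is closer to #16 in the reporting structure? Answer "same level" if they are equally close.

#41

#41 is 3 levels below #16; #42 is 6. #41 is higher.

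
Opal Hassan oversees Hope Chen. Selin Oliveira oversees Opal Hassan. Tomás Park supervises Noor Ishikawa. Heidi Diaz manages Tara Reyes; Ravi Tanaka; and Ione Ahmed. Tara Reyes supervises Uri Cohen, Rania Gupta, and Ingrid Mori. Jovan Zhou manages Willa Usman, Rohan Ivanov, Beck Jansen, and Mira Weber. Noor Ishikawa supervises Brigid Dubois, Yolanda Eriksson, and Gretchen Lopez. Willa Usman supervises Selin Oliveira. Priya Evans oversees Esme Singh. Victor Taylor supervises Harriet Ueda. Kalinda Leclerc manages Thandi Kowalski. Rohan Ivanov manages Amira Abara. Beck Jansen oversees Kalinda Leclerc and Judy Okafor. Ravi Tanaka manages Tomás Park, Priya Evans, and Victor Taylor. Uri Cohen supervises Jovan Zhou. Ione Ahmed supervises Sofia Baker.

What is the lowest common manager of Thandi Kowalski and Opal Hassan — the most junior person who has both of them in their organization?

Thandi Kowalski's chain of managers is Kalinda Leclerc, Beck Jansen, Jovan Zhou, Uri Cohen, Tara Reyes, Heidi Diaz. Opal Hassan's chain of managers is Selin Oliveira, Willa Usman, Jovan Zhou, Uri Cohen, Tara Reyes, Heidi Diaz. The first manager that appears in both chains is Jovan Zhou.

Jovan Zhou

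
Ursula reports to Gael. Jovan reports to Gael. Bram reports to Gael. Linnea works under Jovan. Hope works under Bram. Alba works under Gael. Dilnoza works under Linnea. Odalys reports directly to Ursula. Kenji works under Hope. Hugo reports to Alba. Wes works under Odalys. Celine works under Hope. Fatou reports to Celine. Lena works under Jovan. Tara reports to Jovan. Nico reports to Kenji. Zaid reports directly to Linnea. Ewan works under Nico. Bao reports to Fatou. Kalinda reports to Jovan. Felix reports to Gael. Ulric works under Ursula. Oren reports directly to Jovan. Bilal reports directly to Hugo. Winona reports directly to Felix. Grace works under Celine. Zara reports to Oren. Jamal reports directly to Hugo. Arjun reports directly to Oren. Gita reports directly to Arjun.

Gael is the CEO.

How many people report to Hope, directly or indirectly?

7

Hope directly manages Kenji, Celine. Under Kenji: Nico, Ewan (2). Under Celine: Grace, Fatou, Bao (3). So Hope's organization is 2 direct reports plus everyone under them: 3 + 4 = 7.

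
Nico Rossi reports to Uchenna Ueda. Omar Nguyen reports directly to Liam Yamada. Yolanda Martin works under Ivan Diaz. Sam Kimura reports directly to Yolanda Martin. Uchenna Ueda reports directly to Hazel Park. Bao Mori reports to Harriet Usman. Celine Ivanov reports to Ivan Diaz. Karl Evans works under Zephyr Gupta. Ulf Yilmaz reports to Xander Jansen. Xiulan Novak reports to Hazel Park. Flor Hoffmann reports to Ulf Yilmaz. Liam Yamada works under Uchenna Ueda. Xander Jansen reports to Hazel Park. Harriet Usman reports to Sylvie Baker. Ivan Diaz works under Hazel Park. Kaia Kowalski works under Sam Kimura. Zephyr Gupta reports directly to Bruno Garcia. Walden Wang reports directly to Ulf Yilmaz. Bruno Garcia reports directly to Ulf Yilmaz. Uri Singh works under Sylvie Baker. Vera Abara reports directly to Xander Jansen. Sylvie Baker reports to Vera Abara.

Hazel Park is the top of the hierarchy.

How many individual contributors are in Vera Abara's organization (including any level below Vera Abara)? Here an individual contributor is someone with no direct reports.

The people in Vera Abara's organization with no one reporting to them are Bao Mori, Uri Singh. That is 2.

2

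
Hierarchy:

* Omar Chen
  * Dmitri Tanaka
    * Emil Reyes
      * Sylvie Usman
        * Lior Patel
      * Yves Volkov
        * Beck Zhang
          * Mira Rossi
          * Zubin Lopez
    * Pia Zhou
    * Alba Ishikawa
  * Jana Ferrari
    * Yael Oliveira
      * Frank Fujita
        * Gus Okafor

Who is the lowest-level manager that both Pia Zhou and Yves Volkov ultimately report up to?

Dmitri Tanaka

Pia Zhou's chain of managers is Dmitri Tanaka, Omar Chen. Yves Volkov's chain of managers is Emil Reyes, Dmitri Tanaka, Omar Chen. The first manager that appears in both chains is Dmitri Tanaka.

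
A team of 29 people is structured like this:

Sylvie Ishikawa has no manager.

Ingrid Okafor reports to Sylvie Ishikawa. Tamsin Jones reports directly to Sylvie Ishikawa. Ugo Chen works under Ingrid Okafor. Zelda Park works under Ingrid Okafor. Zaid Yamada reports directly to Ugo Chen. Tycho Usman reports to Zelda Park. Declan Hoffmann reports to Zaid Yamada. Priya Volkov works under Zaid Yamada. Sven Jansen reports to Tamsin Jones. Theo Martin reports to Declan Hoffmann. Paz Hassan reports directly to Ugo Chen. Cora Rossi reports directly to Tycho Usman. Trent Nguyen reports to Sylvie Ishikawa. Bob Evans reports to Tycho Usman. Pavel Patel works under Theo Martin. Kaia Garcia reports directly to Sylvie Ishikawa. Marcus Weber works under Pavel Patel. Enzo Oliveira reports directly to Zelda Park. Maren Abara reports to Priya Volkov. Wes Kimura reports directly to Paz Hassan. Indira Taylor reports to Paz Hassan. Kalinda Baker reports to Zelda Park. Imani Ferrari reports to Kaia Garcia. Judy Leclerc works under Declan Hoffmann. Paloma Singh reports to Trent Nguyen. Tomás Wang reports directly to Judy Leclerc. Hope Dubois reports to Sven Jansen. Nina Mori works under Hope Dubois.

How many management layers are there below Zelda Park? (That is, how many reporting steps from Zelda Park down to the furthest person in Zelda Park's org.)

The longest chain under Zelda Park runs Zelda Park → Tycho Usman → Bob Evans, which is 2 levels below Zelda Park.

2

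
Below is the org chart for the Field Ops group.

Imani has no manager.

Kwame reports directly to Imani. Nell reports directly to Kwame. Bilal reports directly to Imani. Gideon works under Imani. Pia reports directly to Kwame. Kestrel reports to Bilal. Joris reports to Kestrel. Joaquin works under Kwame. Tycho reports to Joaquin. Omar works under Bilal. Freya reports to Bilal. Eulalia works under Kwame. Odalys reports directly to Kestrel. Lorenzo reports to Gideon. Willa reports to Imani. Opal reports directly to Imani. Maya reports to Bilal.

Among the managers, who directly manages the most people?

Imani

Direct-report counts: Imani has 5; Gideon has 1; Bilal has 4; Kestrel has 2; Kwame has 4; Joaquin has 1. The largest is 5, held by Imani.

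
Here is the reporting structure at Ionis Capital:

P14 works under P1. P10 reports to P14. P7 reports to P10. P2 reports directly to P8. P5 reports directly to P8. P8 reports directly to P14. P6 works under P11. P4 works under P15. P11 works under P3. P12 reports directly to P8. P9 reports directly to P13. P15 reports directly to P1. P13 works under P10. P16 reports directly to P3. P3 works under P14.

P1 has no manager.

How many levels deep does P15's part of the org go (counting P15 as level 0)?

1

The longest chain under P15 runs P15 → P4, which is 1 level below P15.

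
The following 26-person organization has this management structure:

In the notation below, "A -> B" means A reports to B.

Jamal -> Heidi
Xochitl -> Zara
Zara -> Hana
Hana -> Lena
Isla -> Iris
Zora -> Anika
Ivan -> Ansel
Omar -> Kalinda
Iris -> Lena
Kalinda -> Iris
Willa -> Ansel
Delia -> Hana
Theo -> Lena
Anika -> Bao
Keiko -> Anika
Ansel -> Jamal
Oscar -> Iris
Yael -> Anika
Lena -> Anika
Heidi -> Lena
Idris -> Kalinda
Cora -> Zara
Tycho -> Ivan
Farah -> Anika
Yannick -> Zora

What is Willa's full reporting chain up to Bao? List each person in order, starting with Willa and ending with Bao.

Willa reports to Ansel. Ansel reports to Jamal. Jamal reports to Heidi. Heidi reports to Lena. Lena reports to Anika. Anika reports to Bao. Bao is at the top.

Willa -> Ansel -> Jamal -> Heidi -> Lena -> Anika -> Bao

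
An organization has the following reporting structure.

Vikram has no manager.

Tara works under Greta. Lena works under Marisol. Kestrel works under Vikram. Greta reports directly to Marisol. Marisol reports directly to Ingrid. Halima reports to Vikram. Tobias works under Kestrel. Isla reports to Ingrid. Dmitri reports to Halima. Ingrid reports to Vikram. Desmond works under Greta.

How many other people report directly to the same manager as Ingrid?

Ingrid reports to Vikram. Vikram's other direct reports are Halima, Kestrel — 2 peers.

2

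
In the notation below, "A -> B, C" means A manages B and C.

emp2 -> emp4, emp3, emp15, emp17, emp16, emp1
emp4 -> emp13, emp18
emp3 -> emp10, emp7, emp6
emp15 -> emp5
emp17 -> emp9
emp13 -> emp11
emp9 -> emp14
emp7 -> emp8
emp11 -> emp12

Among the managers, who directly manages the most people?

Direct-report counts: emp2 has 6; emp17 has 1; emp9 has 1; emp15 has 1; emp3 has 3; emp7 has 1; emp4 has 2; emp13 has 1; emp11 has 1. The largest is 6, held by emp2.

emp2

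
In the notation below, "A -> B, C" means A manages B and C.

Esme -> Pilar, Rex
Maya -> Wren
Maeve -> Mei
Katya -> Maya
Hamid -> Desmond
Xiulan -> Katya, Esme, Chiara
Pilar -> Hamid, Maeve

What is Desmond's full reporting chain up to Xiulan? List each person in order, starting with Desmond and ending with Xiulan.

Desmond -> Hamid -> Pilar -> Esme -> Xiulan

Desmond reports to Hamid. Hamid reports to Pilar. Pilar reports to Esme. Esme reports to Xiulan. Xiulan is at the top.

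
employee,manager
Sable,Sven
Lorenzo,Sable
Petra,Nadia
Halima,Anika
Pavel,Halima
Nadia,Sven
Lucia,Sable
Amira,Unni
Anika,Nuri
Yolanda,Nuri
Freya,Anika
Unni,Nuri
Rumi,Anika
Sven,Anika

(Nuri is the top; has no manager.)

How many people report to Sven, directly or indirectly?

5

Sven directly manages Sable, Nadia. Under Sable: Lorenzo, Lucia (2). Under Nadia: Petra (1). So Sven's organization is 2 direct reports plus everyone under them: 3 + 2 = 5.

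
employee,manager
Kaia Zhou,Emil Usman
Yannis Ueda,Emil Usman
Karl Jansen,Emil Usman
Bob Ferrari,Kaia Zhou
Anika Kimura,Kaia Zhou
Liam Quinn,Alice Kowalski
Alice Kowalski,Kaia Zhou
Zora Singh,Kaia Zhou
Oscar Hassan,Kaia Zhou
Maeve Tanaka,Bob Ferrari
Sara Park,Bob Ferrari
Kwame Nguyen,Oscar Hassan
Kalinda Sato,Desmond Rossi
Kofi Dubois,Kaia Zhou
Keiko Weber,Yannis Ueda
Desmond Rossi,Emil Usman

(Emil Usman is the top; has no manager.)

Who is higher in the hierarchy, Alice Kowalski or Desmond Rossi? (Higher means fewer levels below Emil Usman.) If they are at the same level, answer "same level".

Desmond Rossi

Alice Kowalski is 2 levels below Emil Usman; Desmond Rossi is 1. Desmond Rossi is higher.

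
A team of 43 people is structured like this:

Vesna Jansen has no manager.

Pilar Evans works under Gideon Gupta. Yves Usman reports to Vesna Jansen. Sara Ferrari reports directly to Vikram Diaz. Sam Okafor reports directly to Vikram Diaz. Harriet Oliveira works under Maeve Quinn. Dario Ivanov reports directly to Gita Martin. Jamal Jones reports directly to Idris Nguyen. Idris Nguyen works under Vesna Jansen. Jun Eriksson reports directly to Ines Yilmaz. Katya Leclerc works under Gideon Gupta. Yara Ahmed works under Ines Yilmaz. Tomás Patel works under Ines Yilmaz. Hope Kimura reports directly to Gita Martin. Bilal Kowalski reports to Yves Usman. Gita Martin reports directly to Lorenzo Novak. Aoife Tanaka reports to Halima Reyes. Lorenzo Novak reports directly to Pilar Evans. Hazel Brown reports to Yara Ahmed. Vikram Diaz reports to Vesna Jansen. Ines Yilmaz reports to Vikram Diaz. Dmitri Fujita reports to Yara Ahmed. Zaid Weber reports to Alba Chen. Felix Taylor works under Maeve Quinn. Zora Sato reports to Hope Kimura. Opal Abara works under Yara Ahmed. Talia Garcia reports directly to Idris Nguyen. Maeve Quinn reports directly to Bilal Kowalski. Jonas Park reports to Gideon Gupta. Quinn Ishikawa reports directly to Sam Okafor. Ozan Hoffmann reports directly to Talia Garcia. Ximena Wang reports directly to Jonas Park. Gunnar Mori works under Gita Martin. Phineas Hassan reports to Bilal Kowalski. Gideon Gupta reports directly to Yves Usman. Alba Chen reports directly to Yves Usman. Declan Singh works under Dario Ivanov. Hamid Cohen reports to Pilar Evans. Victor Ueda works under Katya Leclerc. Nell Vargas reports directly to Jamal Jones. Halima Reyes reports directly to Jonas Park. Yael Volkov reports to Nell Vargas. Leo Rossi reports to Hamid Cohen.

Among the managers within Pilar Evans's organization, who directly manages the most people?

Direct-report counts within Pilar Evans's organization: Pilar Evans has 2; Hamid Cohen has 1; Lorenzo Novak has 1; Gita Martin has 3; Hope Kimura has 1; Dario Ivanov has 1. The largest is 3, held by Gita Martin.

Gita Martin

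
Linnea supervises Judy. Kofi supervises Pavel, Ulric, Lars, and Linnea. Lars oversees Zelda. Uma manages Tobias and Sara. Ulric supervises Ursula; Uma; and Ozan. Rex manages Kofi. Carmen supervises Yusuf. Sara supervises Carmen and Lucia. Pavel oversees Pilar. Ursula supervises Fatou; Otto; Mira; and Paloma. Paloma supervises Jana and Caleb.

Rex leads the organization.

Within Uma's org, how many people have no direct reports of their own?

The people in Uma's organization with no one reporting to them are Lucia, Yusuf, Tobias. That is 3.

3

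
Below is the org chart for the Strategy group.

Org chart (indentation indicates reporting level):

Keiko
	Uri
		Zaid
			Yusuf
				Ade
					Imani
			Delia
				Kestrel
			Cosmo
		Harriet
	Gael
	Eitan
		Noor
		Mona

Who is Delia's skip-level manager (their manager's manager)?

Delia reports to Zaid, and Zaid reports to Uri. So Delia's skip-level manager is Uri.

Uri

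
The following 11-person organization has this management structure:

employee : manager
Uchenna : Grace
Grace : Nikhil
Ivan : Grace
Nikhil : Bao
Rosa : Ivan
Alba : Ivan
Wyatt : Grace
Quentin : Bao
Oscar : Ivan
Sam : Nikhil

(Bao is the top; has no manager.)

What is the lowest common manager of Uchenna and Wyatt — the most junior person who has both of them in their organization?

Uchenna's chain of managers is Grace, Nikhil, Bao. Wyatt's chain of managers is Grace, Nikhil, Bao. The first manager that appears in both chains is Grace.

Grace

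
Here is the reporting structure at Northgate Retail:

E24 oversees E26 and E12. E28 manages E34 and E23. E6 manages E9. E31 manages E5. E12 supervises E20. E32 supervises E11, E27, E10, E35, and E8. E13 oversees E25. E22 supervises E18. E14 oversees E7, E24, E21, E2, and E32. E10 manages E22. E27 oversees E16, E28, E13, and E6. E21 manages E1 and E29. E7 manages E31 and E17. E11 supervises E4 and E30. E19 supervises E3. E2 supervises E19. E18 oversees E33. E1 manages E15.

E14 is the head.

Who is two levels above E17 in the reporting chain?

E14

E17 reports to E7, and E7 reports to E14. So E17's skip-level manager is E14.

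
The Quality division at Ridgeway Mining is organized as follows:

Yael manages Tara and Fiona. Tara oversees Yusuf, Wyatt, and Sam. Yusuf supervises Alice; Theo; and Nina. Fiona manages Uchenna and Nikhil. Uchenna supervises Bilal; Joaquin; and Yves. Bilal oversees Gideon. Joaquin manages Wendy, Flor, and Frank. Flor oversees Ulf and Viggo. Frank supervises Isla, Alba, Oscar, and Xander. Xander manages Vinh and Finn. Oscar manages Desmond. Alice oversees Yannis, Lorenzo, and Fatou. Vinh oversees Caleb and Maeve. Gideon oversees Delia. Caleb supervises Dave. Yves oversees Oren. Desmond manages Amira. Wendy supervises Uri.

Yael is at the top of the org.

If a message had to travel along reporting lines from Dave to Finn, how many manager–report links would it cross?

4

Dave is 3 levels below Xander, and Finn is 1 level below Xander (their lowest common manager). The shortest path runs up from Dave to Xander and back down to Finn: 3 + 1 = 4 links.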